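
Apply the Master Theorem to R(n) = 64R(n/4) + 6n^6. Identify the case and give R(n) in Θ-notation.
Master Theorem template: R(n) = a·R(n/b) + f(n).
Here: a=64, b=4, f(n)=6n^6
Compute log_b(a) = log_4(64) = 3.
f(n) = 6n^6 = Ω(n^(3+ε)) with ε = 3, and the regularity condition holds (a·f(n/b) = (a/b^6)·f(n) with a/b^6 = 4^-3 < 1). Case 3: R(n) = Θ(f(n)) = Θ(n^6).

Case 3: R(n) = Θ(n^6)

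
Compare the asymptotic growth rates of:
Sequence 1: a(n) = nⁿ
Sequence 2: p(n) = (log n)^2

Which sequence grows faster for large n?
Comparing growth rates:
Growth-rate hierarchy: log n ≺ any polynomial ≺ any exponential cⁿ (c>1) ≺ n! ≺ nⁿ.
super-exponential nⁿ dominates polylogarithmic (log n)^2 asymptotically.

a(n) grows faster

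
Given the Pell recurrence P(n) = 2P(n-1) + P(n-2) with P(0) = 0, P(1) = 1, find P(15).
Computing the sequence terms:
0, 1, 2, 5, 12, 29, 70, 169, 408, 985, 2378, 5741, 13860, 33461, 80782, 195025

195025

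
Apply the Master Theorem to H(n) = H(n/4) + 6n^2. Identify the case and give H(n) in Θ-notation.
Master Theorem template: H(n) = a·H(n/b) + f(n).
Here: a=1, b=4, f(n)=6n^2
Compute log_b(a) = log_4(1) = 0.
f(n) = 6n^2 = Ω(n^(0+ε)) with ε = 2, and the regularity condition holds (a·f(n/b) = (a/b^2)·f(n) with a/b^2 = 4^-2 < 1). Case 3: H(n) = Θ(f(n)) = Θ(n^2).

Case 3: H(n) = Θ(n^2)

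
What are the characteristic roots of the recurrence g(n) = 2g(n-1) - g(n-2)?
Substitute g(n) = rⁿ and divide through by rⁿ⁻²: r² - 2r + 1 = 0
Factor: (r - 1)² = 0, so r = 1 (double root).
General solution: g(n) = (A + Bn)·1ⁿ

Characteristic: r² - 2r + 1 = 0, Roots: r = 1 (double root)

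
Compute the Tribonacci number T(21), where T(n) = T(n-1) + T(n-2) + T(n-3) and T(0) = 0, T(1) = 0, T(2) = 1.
Computing the sequence terms:
0, 0, 1, 1, 2, 4, 7, 13, 24, 44, 81, 149, 274, 504, 927, 1705, 3136, 5768, 10609, 19513, 35890, 66012

66012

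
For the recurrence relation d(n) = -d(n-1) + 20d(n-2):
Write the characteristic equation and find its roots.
Substitute d(n) = rⁿ and divide through by rⁿ⁻²: r² + r - 20 = 0
Factor: (r - 4)(r + 5) = 0, so r = 4, -5.
General solution: d(n) = A·4ⁿ + B·(-5)ⁿ

Characteristic: r² + r - 20 = 0, Roots: r = 4, -5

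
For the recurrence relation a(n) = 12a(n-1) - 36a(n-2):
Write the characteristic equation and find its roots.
Substitute a(n) = rⁿ and divide through by rⁿ⁻²: r² - 12r + 36 = 0
Factor: (r - 6)² = 0, so r = 6 (double root).
General solution: a(n) = (A + Bn)·6ⁿ

Characteristic: r² - 12r + 36 = 0, Roots: r = 6 (double root)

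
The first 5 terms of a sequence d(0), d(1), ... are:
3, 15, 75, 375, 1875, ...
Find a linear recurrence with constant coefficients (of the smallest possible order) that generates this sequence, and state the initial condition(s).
Look for the lowest-order linear relation among consecutive terms.
Observation: each term is 5× the previous.
Check at n=2: 5·15 = 75. ✓

d(n) = 5 × d(n-1), d(0) = 3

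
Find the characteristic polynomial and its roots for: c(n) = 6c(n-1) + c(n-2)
Substitute c(n) = rⁿ and divide through by rⁿ⁻²: r² - 6r - 1 = 0
Discriminant: 6² + 4·1 = 40, not a perfect square, so by the quadratic formula r = (6 ± √40)/2.
General solution: c(n) = A·r₁ⁿ + B·r₂ⁿ where r₁,r₂ = (6 ± √40)/2

Characteristic: r² - 6r - 1 = 0, Roots: r = (6 ± √40)/2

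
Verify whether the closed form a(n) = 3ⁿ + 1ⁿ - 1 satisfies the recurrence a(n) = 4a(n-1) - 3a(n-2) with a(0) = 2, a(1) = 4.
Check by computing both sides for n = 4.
From the recurrence with a(0) = 2, a(1) = 4:
  a(0) = 2, a(1) = 4, a(2) = 10, a(3) = 28, a(4) = 82
  so the recurrence gives a(4) = 82.
From the proposed closed form a(n) = 3ⁿ + 1ⁿ - 1:
  a(4) = 81.
The recurrence gives 82 but the closed form gives 81, so the closed form does not satisfy the recurrence.

No, the closed form is incorrect.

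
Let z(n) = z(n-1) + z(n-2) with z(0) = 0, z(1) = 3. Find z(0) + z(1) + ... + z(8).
Computing the sequence terms: 0, 3, 3, 6, 9, 15, 24, 39, 63
Adding these values together:

162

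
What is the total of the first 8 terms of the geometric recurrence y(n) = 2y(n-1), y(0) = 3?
Computing the sequence terms: 3, 6, 12, 24, 48, 96, 192, 384
Adding these values together:

765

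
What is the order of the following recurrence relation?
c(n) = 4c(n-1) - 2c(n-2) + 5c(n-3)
The order is the largest lag k for which c(n-k) appears. Here the deepest term is c(n-3), so the order is 3.

Order 3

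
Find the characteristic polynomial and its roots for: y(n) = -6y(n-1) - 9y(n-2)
Substitute y(n) = rⁿ and divide through by rⁿ⁻²: r² + 6r + 9 = 0
Factor: (r + 3)² = 0, so r = -3 (double root).
General solution: y(n) = (A + Bn)·(-3)ⁿ

Characteristic: r² + 6r + 9 = 0, Roots: r = -3 (double root)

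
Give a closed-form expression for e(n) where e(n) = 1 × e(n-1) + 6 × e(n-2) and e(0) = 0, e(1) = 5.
Recurrence: e(n) = 1 × e(n-1) + 6 × e(n-2), initial: e(0) = 0, e(1) = 5.
Characteristic equation: r² - 1r - 6 = 0, which factors as (r - 3)(r + 2) = 0, so r = 3, -2. General solution e(n) = A·3ⁿ + B·(-2)ⁿ. From e(0) = 0: A + B = 0. From e(1) = 5: 3A - 2B = 5. Solving gives A = 1, B = -1.

e(n) = 3ⁿ - (-2)ⁿ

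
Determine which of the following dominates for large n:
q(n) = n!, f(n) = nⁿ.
Comparing growth rates:
Growth-rate hierarchy: log n ≺ any polynomial ≺ any exponential cⁿ (c>1) ≺ n! ≺ nⁿ.
super-exponential nⁿ dominates factorial asymptotically.

f(n) grows faster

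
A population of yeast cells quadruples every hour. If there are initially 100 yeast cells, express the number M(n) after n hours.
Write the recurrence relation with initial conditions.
Each hour multiplies the count by 4, so the count after n hours depends only on the count after n-1 hours: M(n) = 4 × M(n-1). The starting count gives M(0) = 100.
Unrolling n times gives the closed form M(n) = 100 × 4ⁿ.

M(n) = 4 × M(n-1), M(0) = 100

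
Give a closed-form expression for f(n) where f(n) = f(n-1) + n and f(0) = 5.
Recurrence: f(n) = f(n-1) + n, initial: f(0) = 5.
Telescoping: f(n) = f(0) + Σᵢ₌₁ⁿ i = 5 + n(n+1)/2.

f(n) = n(n+1)/2 + 5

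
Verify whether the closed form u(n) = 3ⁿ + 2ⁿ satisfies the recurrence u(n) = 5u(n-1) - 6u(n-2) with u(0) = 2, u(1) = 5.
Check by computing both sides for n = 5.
From the recurrence with u(0) = 2, u(1) = 5:
  u(0) = 2, u(1) = 5, u(2) = 13, u(3) = 35, u(4) = 97, u(5) = 275
  so the recurrence gives u(5) = 275.
From the proposed closed form u(n) = 3ⁿ + 2ⁿ:
  u(5) = 275.
Both sides give 275 at n = 5, and the initial condition(s) match, so the closed form is consistent.

Yes, the closed form is correct.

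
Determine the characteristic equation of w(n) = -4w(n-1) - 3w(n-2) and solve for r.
Substitute w(n) = rⁿ and divide through by rⁿ⁻²: r² + 4r + 3 = 0
Factor: (r + 1)(r + 3) = 0, so r = -1, -3.
General solution: w(n) = A·(-1)ⁿ + B·(-3)ⁿ

Characteristic: r² + 4r + 3 = 0, Roots: r = -1, -3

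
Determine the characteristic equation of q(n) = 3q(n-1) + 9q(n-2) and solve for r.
Substitute q(n) = rⁿ and divide through by rⁿ⁻²: r² - 3r - 9 = 0
Discriminant: 3² + 4·9 = 45, not a perfect square, so by the quadratic formula r = (3 ± √45)/2.
General solution: q(n) = A·r₁ⁿ + B·r₂ⁿ where r₁,r₂ = (3 ± √45)/2

Characteristic: r² - 3r - 9 = 0, Roots: r = (3 ± √45)/2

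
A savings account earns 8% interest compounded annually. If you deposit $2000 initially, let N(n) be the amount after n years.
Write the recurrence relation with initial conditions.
Each year the balance grows by 8%, i.e. is multiplied by 1 + 8/100 = 1.08, so N(n) = 1.08 × N(n-1). The initial deposit gives N(0) = 2000.
Unrolling gives the closed form N(n) = 2000 × (1.08)ⁿ.

N(n) = 1.08 × N(n-1), N(0) = 2000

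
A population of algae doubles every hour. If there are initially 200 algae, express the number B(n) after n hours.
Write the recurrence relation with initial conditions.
Each hour multiplies the count by 2, so the count after n hours depends only on the count after n-1 hours: B(n) = 2 × B(n-1). The starting count gives B(0) = 200.
Unrolling n times gives the closed form B(n) = 200 × 2ⁿ.

B(n) = 2 × B(n-1), B(0) = 200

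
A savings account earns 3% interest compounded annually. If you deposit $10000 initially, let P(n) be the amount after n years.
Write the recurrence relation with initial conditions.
Each year the balance grows by 3%, i.e. is multiplied by 1 + 3/100 = 1.03, so P(n) = 1.03 × P(n-1). The initial deposit gives P(0) = 10000.
Unrolling gives the closed form P(n) = 10000 × (1.03)ⁿ.

P(n) = 1.03 × P(n-1), P(0) = 10000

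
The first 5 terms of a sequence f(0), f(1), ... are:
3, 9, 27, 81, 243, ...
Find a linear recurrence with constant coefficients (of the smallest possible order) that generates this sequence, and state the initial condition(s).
Look for the lowest-order linear relation among consecutive terms.
Observation: each term is 3× the previous.
Check at n=2: 3·9 = 27. ✓

f(n) = 3 × f(n-1), f(0) = 3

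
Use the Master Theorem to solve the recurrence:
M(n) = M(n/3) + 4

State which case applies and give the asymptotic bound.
Master Theorem template: M(n) = a·M(n/b) + f(n).
Here: a=1, b=3, f(n)=4
Compute log_b(a) = log_3(1) = 0.
f(n) = 4 = Θ(1). Case 2: M(n) = Θ(log n).

Case 2: M(n) = Θ(log n)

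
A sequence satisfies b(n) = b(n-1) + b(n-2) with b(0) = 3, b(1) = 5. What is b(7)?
Computing the sequence terms:
3, 5, 8, 13, 21, 34, 55, 89

89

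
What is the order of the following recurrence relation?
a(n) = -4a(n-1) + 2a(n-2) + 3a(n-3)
The order is the largest lag k for which a(n-k) appears. Here the deepest term is a(n-3), so the order is 3.

Order 3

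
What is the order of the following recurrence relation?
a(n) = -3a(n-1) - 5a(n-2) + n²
The order is the largest lag k for which a(n-k) appears. Here the deepest term is a(n-2) (the n² term is non-homogeneous and does not affect the order), so the order is 2.

Order 2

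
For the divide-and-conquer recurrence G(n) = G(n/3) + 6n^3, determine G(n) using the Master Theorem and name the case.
Master Theorem template: G(n) = a·G(n/b) + f(n).
Here: a=1, b=3, f(n)=6n^3
Compute log_b(a) = log_3(1) = 0.
f(n) = 6n^3 = Ω(n^(0+ε)) with ε = 3, and the regularity condition holds (a·f(n/b) = (a/b^3)·f(n) with a/b^3 = 3^-3 < 1). Case 3: G(n) = Θ(f(n)) = Θ(n^3).

Case 3: G(n) = Θ(n^3)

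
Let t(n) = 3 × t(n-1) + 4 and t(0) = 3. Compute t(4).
Computing step by step:
t(0) = 3
t(1) = 3 × 3 + 4 = 13
t(2) = 3 × 13 + 4 = 43
t(3) = 3 × 43 + 4 = 133
t(4) = 3 × 133 + 4 = 403

403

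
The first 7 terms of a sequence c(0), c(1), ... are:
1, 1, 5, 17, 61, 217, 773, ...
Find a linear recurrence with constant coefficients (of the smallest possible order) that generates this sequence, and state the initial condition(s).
Look for the lowest-order linear relation among consecutive terms.
Observation: c(n) - 3·c(n-1) - (2)·c(n-2) = 0 holds for the shown terms, and no order-1 relation c(n) = α·c(n-1) + β fits.
Check at n=3: 3·5 + (2)·1 = 17. ✓

c(n) = 3c(n-1) + 2c(n-2), c(0) = 1, c(1) = 1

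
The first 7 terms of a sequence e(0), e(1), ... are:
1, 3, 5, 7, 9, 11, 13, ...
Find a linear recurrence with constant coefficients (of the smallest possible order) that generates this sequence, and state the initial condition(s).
Look for the lowest-order linear relation among consecutive terms.
Observation: consecutive differences are constant (= 2).
Check at n=2: 1·3 + 2 = 5. ✓

e(n) = e(n-1) + 2, e(0) = 1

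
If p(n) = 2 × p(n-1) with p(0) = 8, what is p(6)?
Computing step by step:
p(0) = 8
p(1) = 2 × 8 = 16
p(2) = 2 × 16 = 32
p(3) = 2 × 32 = 64
p(4) = 2 × 64 = 128
p(5) = 2 × 128 = 256
p(6) = 2 × 256 = 512

512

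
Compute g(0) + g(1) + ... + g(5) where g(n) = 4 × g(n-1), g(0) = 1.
Computing the sequence terms: 1, 4, 16, 64, 256, 1024
Adding these values together:

1365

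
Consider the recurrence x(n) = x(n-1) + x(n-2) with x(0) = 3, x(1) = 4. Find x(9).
Computing the sequence terms:
3, 4, 7, 11, 18, 29, 47, 76, 123, 199

199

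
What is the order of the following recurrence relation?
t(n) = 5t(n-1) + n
The order is the largest lag k for which t(n-k) appears. Here the deepest term is t(n-1) (the n term is non-homogeneous and does not affect the order), so the order is 1.

Order 1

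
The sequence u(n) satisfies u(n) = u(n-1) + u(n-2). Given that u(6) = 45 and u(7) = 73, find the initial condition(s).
Work backwards using u(k) = u(k+2) - u(k+1):
u(5) = u(7) - u(6) = 73 - 45 = 28
u(4) = u(6) - u(5) = 45 - 28 = 17
u(3) = u(5) - u(4) = 28 - 17 = 11
u(2) = u(4) - u(3) = 17 - 11 = 6
u(1) = u(3) - u(2) = 11 - 6 = 5
u(0) = u(2) - u(1) = 6 - 5 = 1

u(0) = 1, u(1) = 5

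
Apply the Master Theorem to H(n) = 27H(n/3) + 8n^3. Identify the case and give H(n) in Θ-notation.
Master Theorem template: H(n) = a·H(n/b) + f(n).
Here: a=27, b=3, f(n)=8n^3
Compute log_b(a) = log_3(27) = 3.
f(n) = 8n^3 = Θ(n^3). Case 2: H(n) = Θ(n^3 log n).

Case 2: H(n) = Θ(n^3 log n)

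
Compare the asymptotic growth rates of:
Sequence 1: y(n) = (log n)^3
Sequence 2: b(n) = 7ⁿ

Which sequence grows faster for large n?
Comparing growth rates:
Growth-rate hierarchy: log n ≺ any polynomial ≺ any exponential cⁿ (c>1) ≺ n! ≺ nⁿ.
exponential base 7 dominates polylogarithmic (log n)^3 asymptotically.

b(n) grows faster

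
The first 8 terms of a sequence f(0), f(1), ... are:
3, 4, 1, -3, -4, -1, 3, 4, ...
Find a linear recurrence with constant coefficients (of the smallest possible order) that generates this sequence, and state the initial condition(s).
Look for the lowest-order linear relation among consecutive terms.
Observation: f(n) - 1·f(n-1) - (-1)·f(n-2) = 0 holds for the shown terms, and no order-1 relation f(n) = α·f(n-1) + β fits.
Check at n=3: 1·1 + (-1)·4 = -3. ✓

f(n) = f(n-1) - f(n-2), f(0) = 3, f(1) = 4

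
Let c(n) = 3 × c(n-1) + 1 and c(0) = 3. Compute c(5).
Computing step by step:
c(0) = 3
c(1) = 3 × 3 + 1 = 10
c(2) = 3 × 10 + 1 = 31
c(3) = 3 × 31 + 1 = 94
c(4) = 3 × 94 + 1 = 283
c(5) = 3 × 283 + 1 = 850

850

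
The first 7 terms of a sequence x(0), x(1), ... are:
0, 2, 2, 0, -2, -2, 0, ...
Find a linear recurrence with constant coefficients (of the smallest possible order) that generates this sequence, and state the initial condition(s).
Look for the lowest-order linear relation among consecutive terms.
Observation: x(n) - 1·x(n-1) - (-1)·x(n-2) = 0 holds for the shown terms, and no order-1 relation x(n) = α·x(n-1) + β fits.
Check at n=3: 1·2 + (-1)·2 = 0. ✓

x(n) = x(n-1) - x(n-2), x(0) = 0, x(1) = 2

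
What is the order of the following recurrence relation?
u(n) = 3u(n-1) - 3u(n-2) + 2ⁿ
The order is the largest lag k for which u(n-k) appears. Here the deepest term is u(n-2) (the 2ⁿ term is non-homogeneous and does not affect the order), so the order is 2.

Order 2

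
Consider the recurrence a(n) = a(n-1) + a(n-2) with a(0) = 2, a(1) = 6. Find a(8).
Computing the sequence terms:
2, 6, 8, 14, 22, 36, 58, 94, 152

152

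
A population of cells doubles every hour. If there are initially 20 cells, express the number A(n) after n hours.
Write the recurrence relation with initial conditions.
Each hour multiplies the count by 2, so the count after n hours depends only on the count after n-1 hours: A(n) = 2 × A(n-1). The starting count gives A(0) = 20.
Unrolling n times gives the closed form A(n) = 20 × 2ⁿ.

A(n) = 2 × A(n-1), A(0) = 20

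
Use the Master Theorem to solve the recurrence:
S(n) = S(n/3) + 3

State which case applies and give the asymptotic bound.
Master Theorem template: S(n) = a·S(n/b) + f(n).
Here: a=1, b=3, f(n)=3
Compute log_b(a) = log_3(1) = 0.
f(n) = 3 = Θ(1). Case 2: S(n) = Θ(log n).

Case 2: S(n) = Θ(log n)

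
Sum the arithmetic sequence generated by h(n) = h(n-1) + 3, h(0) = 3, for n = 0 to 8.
Computing the sequence terms: 3, 6, 9, 12, 15, 18, 21, 24, 27
Adding these values together:

135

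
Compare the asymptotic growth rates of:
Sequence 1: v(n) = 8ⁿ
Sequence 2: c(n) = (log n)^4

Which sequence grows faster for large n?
Comparing growth rates:
Growth-rate hierarchy: log n ≺ any polynomial ≺ any exponential cⁿ (c>1) ≺ n! ≺ nⁿ.
exponential base 8 dominates polylogarithmic (log n)^4 asymptotically.

v(n) grows faster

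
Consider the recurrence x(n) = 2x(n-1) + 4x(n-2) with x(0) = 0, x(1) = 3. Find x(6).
Computing the sequence terms:
0, 3, 6, 24, 72, 240, 768

768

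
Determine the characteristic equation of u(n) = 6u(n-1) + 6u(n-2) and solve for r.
Substitute u(n) = rⁿ and divide through by rⁿ⁻²: r² - 6r - 6 = 0
Discriminant: 6² + 4·6 = 60, not a perfect square, so by the quadratic formula r = (6 ± √60)/2.
General solution: u(n) = A·r₁ⁿ + B·r₂ⁿ where r₁,r₂ = (6 ± √60)/2

Characteristic: r² - 6r - 6 = 0, Roots: r = (6 ± √60)/2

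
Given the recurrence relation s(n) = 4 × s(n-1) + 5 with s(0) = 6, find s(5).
Computing step by step:
s(0) = 6
s(1) = 4 × 6 + 5 = 29
s(2) = 4 × 29 + 5 = 121
s(3) = 4 × 121 + 5 = 489
s(4) = 4 × 489 + 5 = 1961
s(5) = 4 × 1961 + 5 = 7849

7849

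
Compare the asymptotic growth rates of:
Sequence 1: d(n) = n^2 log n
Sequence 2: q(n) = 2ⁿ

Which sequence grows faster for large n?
Comparing growth rates:
Growth-rate hierarchy: log n ≺ any polynomial ≺ any exponential cⁿ (c>1) ≺ n! ≺ nⁿ.
exponential base 2 dominates polynomial degree 2 (with log factor) asymptotically.

q(n) grows faster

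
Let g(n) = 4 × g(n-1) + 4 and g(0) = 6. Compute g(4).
Computing step by step:
g(0) = 6
g(1) = 4 × 6 + 4 = 28
g(2) = 4 × 28 + 4 = 116
g(3) = 4 × 116 + 4 = 468
g(4) = 4 × 468 + 4 = 1876

1876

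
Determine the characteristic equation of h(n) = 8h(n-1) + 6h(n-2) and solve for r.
Substitute h(n) = rⁿ and divide through by rⁿ⁻²: r² - 8r - 6 = 0
Discriminant: 8² + 4·6 = 88, not a perfect square, so by the quadratic formula r = (8 ± √88)/2.
General solution: h(n) = A·r₁ⁿ + B·r₂ⁿ where r₁,r₂ = (8 ± √88)/2

Characteristic: r² - 8r - 6 = 0, Roots: r = (8 ± √88)/2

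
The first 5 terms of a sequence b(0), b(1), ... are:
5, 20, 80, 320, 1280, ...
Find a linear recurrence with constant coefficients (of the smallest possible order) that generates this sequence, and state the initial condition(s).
Look for the lowest-order linear relation among consecutive terms.
Observation: each term is 4× the previous.
Check at n=2: 4·20 = 80. ✓

b(n) = 4 × b(n-1), b(0) = 5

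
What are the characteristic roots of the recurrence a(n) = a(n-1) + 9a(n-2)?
Substitute a(n) = rⁿ and divide through by rⁿ⁻²: r² - r - 9 = 0
Discriminant: 1² + 4·9 = 37, not a perfect square, so by the quadratic formula r = (1 ± √37)/2.
General solution: a(n) = A·r₁ⁿ + B·r₂ⁿ where r₁,r₂ = (1 ± √37)/2

Characteristic: r² - r - 9 = 0, Roots: r = (1 ± √37)/2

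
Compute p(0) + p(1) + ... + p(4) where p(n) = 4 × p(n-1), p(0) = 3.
Computing the sequence terms: 3, 12, 48, 192, 768
Adding these values together:

1023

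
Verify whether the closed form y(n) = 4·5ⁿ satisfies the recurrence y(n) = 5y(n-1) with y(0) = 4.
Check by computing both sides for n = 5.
From the recurrence with y(0) = 4:
  y(0) = 4, y(1) = 20, y(2) = 100, y(3) = 500, y(4) = 2500, y(5) = 12500
  so the recurrence gives y(5) = 12500.
From the proposed closed form y(n) = 4·5ⁿ:
  y(5) = 12500.
Both sides give 12500 at n = 5, and the initial condition(s) match, so the closed form is consistent.

Yes, the closed form is correct.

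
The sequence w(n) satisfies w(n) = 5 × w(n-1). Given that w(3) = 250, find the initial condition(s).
In general w(n) = 5ⁿ · w(0). At n = 3: w(0) = w(3) / 5^3 = 250 / 125 = 2.

w(0) = 2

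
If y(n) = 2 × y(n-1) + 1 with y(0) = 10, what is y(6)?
Computing step by step:
y(0) = 10
y(1) = 2 × 10 + 1 = 21
y(2) = 2 × 21 + 1 = 43
y(3) = 2 × 43 + 1 = 87
y(4) = 2 × 87 + 1 = 175
y(5) = 2 × 175 + 1 = 351
y(6) = 2 × 351 + 1 = 703

703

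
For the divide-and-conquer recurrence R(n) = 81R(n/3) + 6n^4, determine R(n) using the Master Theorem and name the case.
Master Theorem template: R(n) = a·R(n/b) + f(n).
Here: a=81, b=3, f(n)=6n^4
Compute log_b(a) = log_3(81) = 4.
f(n) = 6n^4 = Θ(n^4). Case 2: R(n) = Θ(n^4 log n).

Case 2: R(n) = Θ(n^4 log n)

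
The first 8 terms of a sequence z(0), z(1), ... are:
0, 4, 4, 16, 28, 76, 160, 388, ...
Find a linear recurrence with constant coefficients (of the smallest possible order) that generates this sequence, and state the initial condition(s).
Look for the lowest-order linear relation among consecutive terms.
Observation: z(n) - 1·z(n-1) - (3)·z(n-2) = 0 holds for the shown terms, and no order-1 relation z(n) = α·z(n-1) + β fits.
Check at n=3: 1·4 + (3)·4 = 16. ✓

z(n) = z(n-1) + 3z(n-2), z(0) = 0, z(1) = 4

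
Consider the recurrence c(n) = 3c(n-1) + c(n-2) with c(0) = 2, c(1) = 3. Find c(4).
Computing the sequence terms:
2, 3, 11, 36, 119

119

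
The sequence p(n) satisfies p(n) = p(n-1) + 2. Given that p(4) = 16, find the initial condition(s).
p(4) = p(0) + 4·2, so p(0) = 16 - 8 = 8.

p(0) = 8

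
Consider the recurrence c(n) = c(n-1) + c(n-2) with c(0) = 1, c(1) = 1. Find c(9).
Computing the sequence terms:
1, 1, 2, 3, 5, 8, 13, 21, 34, 55

55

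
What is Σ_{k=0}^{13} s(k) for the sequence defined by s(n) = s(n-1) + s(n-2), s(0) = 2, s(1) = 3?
Computing the sequence terms: 2, 3, 5, 8, 13, 21, 34, 55, 89, 144, 233, 377, 610, 987
Adding these values together:

2581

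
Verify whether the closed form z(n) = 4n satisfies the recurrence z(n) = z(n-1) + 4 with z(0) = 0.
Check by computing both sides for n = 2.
From the recurrence with z(0) = 0:
  z(0) = 0, z(1) = 4, z(2) = 8
  so the recurrence gives z(2) = 8.
From the proposed closed form z(n) = 4n:
  z(2) = 8.
Both sides give 8 at n = 2, and the initial condition(s) match, so the closed form is consistent.

Yes, the closed form is correct.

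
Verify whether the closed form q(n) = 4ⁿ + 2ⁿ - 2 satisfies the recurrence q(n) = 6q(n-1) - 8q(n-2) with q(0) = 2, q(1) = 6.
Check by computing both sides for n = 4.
From the recurrence with q(0) = 2, q(1) = 6:
  q(0) = 2, q(1) = 6, q(2) = 20, q(3) = 72, q(4) = 272
  so the recurrence gives q(4) = 272.
From the proposed closed form q(n) = 4ⁿ + 2ⁿ - 2:
  q(4) = 270.
The recurrence gives 272 but the closed form gives 270, so the closed form does not satisfy the recurrence.

No, the closed form is incorrect.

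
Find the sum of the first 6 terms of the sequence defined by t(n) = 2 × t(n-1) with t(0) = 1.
Computing the sequence terms: 1, 2, 4, 8, 16, 32
Adding these values together:

63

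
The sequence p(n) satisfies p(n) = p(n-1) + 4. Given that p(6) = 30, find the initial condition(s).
p(6) = p(0) + 6·4, so p(0) = 30 - 24 = 6.

p(0) = 6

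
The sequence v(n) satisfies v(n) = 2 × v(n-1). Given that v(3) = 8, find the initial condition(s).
In general v(n) = 2ⁿ · v(0). At n = 3: v(0) = v(3) / 2^3 = 8 / 8 = 1.

v(0) = 1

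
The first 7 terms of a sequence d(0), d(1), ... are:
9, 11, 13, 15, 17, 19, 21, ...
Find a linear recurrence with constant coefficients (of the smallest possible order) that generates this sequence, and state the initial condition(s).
Look for the lowest-order linear relation among consecutive terms.
Observation: consecutive differences are constant (= 2).
Check at n=2: 1·11 + 2 = 13. ✓

d(n) = d(n-1) + 2, d(0) = 9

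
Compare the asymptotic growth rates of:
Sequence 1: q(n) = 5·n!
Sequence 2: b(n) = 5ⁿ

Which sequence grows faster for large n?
Comparing growth rates:
Growth-rate hierarchy: log n ≺ any polynomial ≺ any exponential cⁿ (c>1) ≺ n! ≺ nⁿ.
factorial dominates exponential base 5 asymptotically.

q(n) grows faster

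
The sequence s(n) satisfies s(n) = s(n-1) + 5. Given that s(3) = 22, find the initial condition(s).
s(3) = s(0) + 3·5, so s(0) = 22 - 15 = 7.

s(0) = 7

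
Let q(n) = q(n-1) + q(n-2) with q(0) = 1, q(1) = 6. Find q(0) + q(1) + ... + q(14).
Computing the sequence terms: 1, 6, 7, 13, 20, 33, 53, 86, 139, 225, 364, 589, 953, 1542, 2495
Adding these values together:

6526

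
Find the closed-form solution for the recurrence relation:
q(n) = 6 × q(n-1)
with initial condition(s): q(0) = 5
Recurrence: q(n) = 6 × q(n-1), initial: q(0) = 5.
Each term is 6 times the previous, so this is geometric with ratio 6. After n steps: q(n) = q(0)·6ⁿ = 5·6ⁿ.

q(n) = 5·6ⁿ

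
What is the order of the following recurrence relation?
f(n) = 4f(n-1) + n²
The order is the largest lag k for which f(n-k) appears. Here the deepest term is f(n-1) (the n² term is non-homogeneous and does not affect the order), so the order is 1.

Order 1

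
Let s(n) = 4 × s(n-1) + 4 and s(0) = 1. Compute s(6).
Computing step by step:
s(0) = 1
s(1) = 4 × 1 + 4 = 8
s(2) = 4 × 8 + 4 = 36
s(3) = 4 × 36 + 4 = 148
s(4) = 4 × 148 + 4 = 596
s(5) = 4 × 596 + 4 = 2388
s(6) = 4 × 2388 + 4 = 9556

9556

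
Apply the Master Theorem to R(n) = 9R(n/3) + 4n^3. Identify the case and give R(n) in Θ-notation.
Master Theorem template: R(n) = a·R(n/b) + f(n).
Here: a=9, b=3, f(n)=4n^3
Compute log_b(a) = log_3(9) = 2.
f(n) = 4n^3 = Ω(n^(2+ε)) with ε = 1, and the regularity condition holds (a·f(n/b) = (a/b^3)·f(n) with a/b^3 = 3^-1 < 1). Case 3: R(n) = Θ(f(n)) = Θ(n^3).

Case 3: R(n) = Θ(n^3)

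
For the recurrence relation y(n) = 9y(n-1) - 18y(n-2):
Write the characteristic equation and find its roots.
Substitute y(n) = rⁿ and divide through by rⁿ⁻²: r² - 9r + 18 = 0
Factor: (r - 3)(r - 6) = 0, so r = 3, 6.
General solution: y(n) = A·3ⁿ + B·6ⁿ

Characteristic: r² - 9r + 18 = 0, Roots: r = 3, 6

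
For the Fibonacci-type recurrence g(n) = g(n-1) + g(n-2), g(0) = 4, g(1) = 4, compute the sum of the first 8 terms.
Computing the sequence terms: 4, 4, 8, 12, 20, 32, 52, 84
Adding these values together:

216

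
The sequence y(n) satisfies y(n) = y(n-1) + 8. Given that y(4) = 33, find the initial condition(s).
y(4) = y(0) + 4·8, so y(0) = 33 - 32 = 1.

y(0) = 1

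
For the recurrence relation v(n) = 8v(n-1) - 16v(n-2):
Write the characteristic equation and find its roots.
Substitute v(n) = rⁿ and divide through by rⁿ⁻²: r² - 8r + 16 = 0
Factor: (r - 4)² = 0, so r = 4 (double root).
General solution: v(n) = (A + Bn)·4ⁿ

Characteristic: r² - 8r + 16 = 0, Roots: r = 4 (double root)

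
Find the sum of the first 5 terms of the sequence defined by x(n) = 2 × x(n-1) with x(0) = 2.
Computing the sequence terms: 2, 4, 8, 16, 32
Adding these values together:

62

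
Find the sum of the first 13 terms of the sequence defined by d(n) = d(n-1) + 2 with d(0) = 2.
Computing the sequence terms: 2, 4, 6, 8, 10, 12, 14, 16, 18, 20, 22, 24, 26
Adding these values together:

182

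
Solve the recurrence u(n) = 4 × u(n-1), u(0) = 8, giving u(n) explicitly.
Recurrence: u(n) = 4 × u(n-1), initial: u(0) = 8.
Each term is 4 times the previous, so this is geometric with ratio 4. After n steps: u(n) = u(0)·4ⁿ = 8·4ⁿ.

u(n) = 8·4ⁿ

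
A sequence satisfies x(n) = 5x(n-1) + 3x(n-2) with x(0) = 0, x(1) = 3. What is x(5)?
Computing the sequence terms:
0, 3, 15, 84, 465, 2577

2577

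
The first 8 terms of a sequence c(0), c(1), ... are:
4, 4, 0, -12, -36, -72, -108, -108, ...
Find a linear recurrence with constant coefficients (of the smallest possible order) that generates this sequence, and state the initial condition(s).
Look for the lowest-order linear relation among consecutive terms.
Observation: c(n) - 3·c(n-1) - (-3)·c(n-2) = 0 holds for the shown terms, and no order-1 relation c(n) = α·c(n-1) + β fits.
Check at n=3: 3·0 + (-3)·4 = -12. ✓

c(n) = 3c(n-1) - 3c(n-2), c(0) = 4, c(1) = 4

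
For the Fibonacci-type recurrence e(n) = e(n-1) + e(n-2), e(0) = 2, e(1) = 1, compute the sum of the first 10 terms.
Computing the sequence terms: 2, 1, 3, 4, 7, 11, 18, 29, 47, 76
Adding these values together:

198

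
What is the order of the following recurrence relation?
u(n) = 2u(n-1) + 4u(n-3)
The order is the largest lag k for which u(n-k) appears. Here the deepest term is u(n-3), so the order is 3.

Order 3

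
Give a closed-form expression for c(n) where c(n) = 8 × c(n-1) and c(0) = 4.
Recurrence: c(n) = 8 × c(n-1), initial: c(0) = 4.
Each term is 8 times the previous, so this is geometric with ratio 8. After n steps: c(n) = c(0)·8ⁿ = 4·8ⁿ.

c(n) = 4·8ⁿ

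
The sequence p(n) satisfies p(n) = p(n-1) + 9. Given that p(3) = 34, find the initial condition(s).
p(3) = p(0) + 3·9, so p(0) = 34 - 27 = 7.

p(0) = 7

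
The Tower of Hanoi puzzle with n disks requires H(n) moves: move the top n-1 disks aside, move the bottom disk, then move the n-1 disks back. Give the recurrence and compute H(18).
Moving n disks = move the top n-1 disks aside (H(n-1) moves) + move the largest disk (1 move) + move the n-1 disks back on top (H(n-1) moves), so H(n) = 2H(n-1) + 1, with H(1) = 1 (a single disk takes one move).
First terms: 1, 3, 7, 15, 31, 63, … — each is one less than a power of 2. Indeed H(n) + 1 = 2(H(n-1) + 1) with H(1) + 1 = 2, so H(n) + 1 = 2ⁿ and H(n) = 2ⁿ - 1.
Hence H(18) = 2^18 - 1 = 262144 - 1 = 262143.

H(n) = 2H(n-1) + 1, H(1) = 1; H(18) = 262143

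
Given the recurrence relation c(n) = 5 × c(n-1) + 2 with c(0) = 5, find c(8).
Computing step by step:
c(0) = 5
c(1) = 5 × 5 + 2 = 27
c(2) = 5 × 27 + 2 = 137
c(3) = 5 × 137 + 2 = 687
c(4) = 5 × 687 + 2 = 3437
c(5) = 5 × 3437 + 2 = 17187
c(6) = 5 × 17187 + 2 = 85937
c(7) = 5 × 85937 + 2 = 429687
c(8) = 5 × 429687 + 2 = 2148437

2148437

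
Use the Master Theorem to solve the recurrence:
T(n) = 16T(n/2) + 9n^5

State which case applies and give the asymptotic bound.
Master Theorem template: T(n) = a·T(n/b) + f(n).
Here: a=16, b=2, f(n)=9n^5
Compute log_b(a) = log_2(16) = 4.
f(n) = 9n^5 = Ω(n^(4+ε)) with ε = 1, and the regularity condition holds (a·f(n/b) = (a/b^5)·f(n) with a/b^5 = 2^-1 < 1). Case 3: T(n) = Θ(f(n)) = Θ(n^5).

Case 3: T(n) = Θ(n^5)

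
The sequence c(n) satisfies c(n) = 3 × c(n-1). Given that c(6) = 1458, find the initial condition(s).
In general c(n) = 3ⁿ · c(0). At n = 6: c(0) = c(6) / 3^6 = 1458 / 729 = 2.

c(0) = 2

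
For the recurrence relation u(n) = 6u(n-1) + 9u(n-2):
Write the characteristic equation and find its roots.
Substitute u(n) = rⁿ and divide through by rⁿ⁻²: r² - 6r - 9 = 0
Discriminant: 6² + 4·9 = 72, not a perfect square, so by the quadratic formula r = (6 ± √72)/2.
General solution: u(n) = A·r₁ⁿ + B·r₂ⁿ where r₁,r₂ = (6 ± √72)/2

Characteristic: r² - 6r - 9 = 0, Roots: r = (6 ± √72)/2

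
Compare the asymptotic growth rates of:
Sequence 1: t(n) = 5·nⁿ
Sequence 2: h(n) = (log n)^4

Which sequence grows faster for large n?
Comparing growth rates:
Growth-rate hierarchy: log n ≺ any polynomial ≺ any exponential cⁿ (c>1) ≺ n! ≺ nⁿ.
super-exponential nⁿ dominates polylogarithmic (log n)^4 asymptotically.

t(n) grows faster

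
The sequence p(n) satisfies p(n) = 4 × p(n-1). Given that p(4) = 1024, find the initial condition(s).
In general p(n) = 4ⁿ · p(0). At n = 4: p(0) = p(4) / 4^4 = 1024 / 256 = 4.

p(0) = 4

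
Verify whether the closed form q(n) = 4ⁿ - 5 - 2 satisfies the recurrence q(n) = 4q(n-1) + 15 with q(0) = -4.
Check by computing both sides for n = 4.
From the recurrence with q(0) = -4:
  q(0) = -4, q(1) = -1, q(2) = 11, q(3) = 59, q(4) = 251
  so the recurrence gives q(4) = 251.
From the proposed closed form q(n) = 4ⁿ - 5 - 2:
  q(4) = 249.
The recurrence gives 251 but the closed form gives 249, so the closed form does not satisfy the recurrence.

No, the closed form is incorrect.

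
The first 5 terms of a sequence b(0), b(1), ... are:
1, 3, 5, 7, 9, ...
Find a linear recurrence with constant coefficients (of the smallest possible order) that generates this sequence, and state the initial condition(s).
Look for the lowest-order linear relation among consecutive terms.
Observation: consecutive differences are constant (= 2).
Check at n=2: 1·3 + 2 = 5. ✓

b(n) = b(n-1) + 2, b(0) = 1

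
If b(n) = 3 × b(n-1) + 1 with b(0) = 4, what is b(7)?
Computing step by step:
b(0) = 4
b(1) = 3 × 4 + 1 = 13
b(2) = 3 × 13 + 1 = 40
b(3) = 3 × 40 + 1 = 121
b(4) = 3 × 121 + 1 = 364
b(5) = 3 × 364 + 1 = 1093
b(6) = 3 × 1093 + 1 = 3280
b(7) = 3 × 3280 + 1 = 9841

9841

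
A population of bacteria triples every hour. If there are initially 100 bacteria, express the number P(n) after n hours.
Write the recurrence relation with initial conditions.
Each hour multiplies the count by 3, so the count after n hours depends only on the count after n-1 hours: P(n) = 3 × P(n-1). The starting count gives P(0) = 100.
Unrolling n times gives the closed form P(n) = 100 × 3ⁿ.

P(n) = 3 × P(n-1), P(0) = 100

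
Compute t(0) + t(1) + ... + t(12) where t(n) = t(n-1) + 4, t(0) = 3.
Computing the sequence terms: 3, 7, 11, 15, 19, 23, 27, 31, 35, 39, 43, 47, 51
Adding these values together:

351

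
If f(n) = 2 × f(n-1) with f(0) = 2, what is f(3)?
Computing step by step:
f(0) = 2
f(1) = 2 × 2 = 4
f(2) = 2 × 4 = 8
f(3) = 2 × 8 = 16

16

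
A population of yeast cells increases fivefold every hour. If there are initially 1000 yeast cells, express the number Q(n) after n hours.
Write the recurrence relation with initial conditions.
Each hour multiplies the count by 5, so the count after n hours depends only on the count after n-1 hours: Q(n) = 5 × Q(n-1). The starting count gives Q(0) = 1000.
Unrolling n times gives the closed form Q(n) = 1000 × 5ⁿ.

Q(n) = 5 × Q(n-1), Q(0) = 1000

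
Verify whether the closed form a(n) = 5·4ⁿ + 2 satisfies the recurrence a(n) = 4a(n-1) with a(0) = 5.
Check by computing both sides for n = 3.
From the recurrence with a(0) = 5:
  a(0) = 5, a(1) = 20, a(2) = 80, a(3) = 320
  so the recurrence gives a(3) = 320.
From the proposed closed form a(n) = 5·4ⁿ + 2:
  a(3) = 322.
The recurrence gives 320 but the closed form gives 322, so the closed form does not satisfy the recurrence.

No, the closed form is incorrect.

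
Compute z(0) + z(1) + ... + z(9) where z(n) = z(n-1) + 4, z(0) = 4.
Computing the sequence terms: 4, 8, 12, 16, 20, 24, 28, 32, 36, 40
Adding these values together:

220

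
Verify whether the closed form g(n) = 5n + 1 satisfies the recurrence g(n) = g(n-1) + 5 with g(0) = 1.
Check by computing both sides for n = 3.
From the recurrence with g(0) = 1:
  g(0) = 1, g(1) = 6, g(2) = 11, g(3) = 16
  so the recurrence gives g(3) = 16.
From the proposed closed form g(n) = 5n + 1:
  g(3) = 16.
Both sides give 16 at n = 3, and the initial condition(s) match, so the closed form is consistent.

Yes, the closed form is correct.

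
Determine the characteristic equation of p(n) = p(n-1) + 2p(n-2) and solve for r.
Substitute p(n) = rⁿ and divide through by rⁿ⁻²: r² - r - 2 = 0
Factor: (r + 1)(r - 2) = 0, so r = -1, 2.
General solution: p(n) = A·(-1)ⁿ + B·2ⁿ

Characteristic: r² - r - 2 = 0, Roots: r = -1, 2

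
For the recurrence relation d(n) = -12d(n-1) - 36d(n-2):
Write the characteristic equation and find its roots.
Substitute d(n) = rⁿ and divide through by rⁿ⁻²: r² + 12r + 36 = 0
Factor: (r + 6)² = 0, so r = -6 (double root).
General solution: d(n) = (A + Bn)·(-6)ⁿ

Characteristic: r² + 12r + 36 = 0, Roots: r = -6 (double root)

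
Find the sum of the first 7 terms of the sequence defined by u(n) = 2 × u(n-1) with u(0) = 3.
Computing the sequence terms: 3, 6, 12, 24, 48, 96, 192
Adding these values together:

381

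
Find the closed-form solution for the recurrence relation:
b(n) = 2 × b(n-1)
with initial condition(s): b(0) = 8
Recurrence: b(n) = 2 × b(n-1), initial: b(0) = 8.
Each term is 2 times the previous, so this is geometric with ratio 2. After n steps: b(n) = b(0)·2ⁿ = 8·2ⁿ.

b(n) = 8·2ⁿ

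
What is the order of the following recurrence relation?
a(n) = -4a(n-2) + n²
The order is the largest lag k for which a(n-k) appears. Here the deepest term is a(n-2) (the n² term is non-homogeneous and does not affect the order), so the order is 2.

Order 2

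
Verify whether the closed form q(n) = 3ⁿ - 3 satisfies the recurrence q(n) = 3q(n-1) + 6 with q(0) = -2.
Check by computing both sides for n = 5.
From the recurrence with q(0) = -2:
  q(0) = -2, q(1) = 0, q(2) = 6, q(3) = 24, q(4) = 78, q(5) = 240
  so the recurrence gives q(5) = 240.
From the proposed closed form q(n) = 3ⁿ - 3:
  q(5) = 240.
Both sides give 240 at n = 5, and the initial condition(s) match, so the closed form is consistent.

Yes, the closed form is correct.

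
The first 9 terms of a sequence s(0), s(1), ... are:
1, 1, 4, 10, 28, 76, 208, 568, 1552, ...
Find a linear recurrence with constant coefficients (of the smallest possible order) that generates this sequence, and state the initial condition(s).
Look for the lowest-order linear relation among consecutive terms.
Observation: s(n) - 2·s(n-1) - (2)·s(n-2) = 0 holds for the shown terms, and no order-1 relation s(n) = α·s(n-1) + β fits.
Check at n=3: 2·4 + (2)·1 = 10. ✓

s(n) = 2s(n-1) + 2s(n-2), s(0) = 1, s(1) = 1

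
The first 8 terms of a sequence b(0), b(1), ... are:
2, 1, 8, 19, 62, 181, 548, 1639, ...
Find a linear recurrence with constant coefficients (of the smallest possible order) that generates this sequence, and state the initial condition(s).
Look for the lowest-order linear relation among consecutive terms.
Observation: b(n) - 2·b(n-1) - (3)·b(n-2) = 0 holds for the shown terms, and no order-1 relation b(n) = α·b(n-1) + β fits.
Check at n=3: 2·8 + (3)·1 = 19. ✓

b(n) = 2b(n-1) + 3b(n-2), b(0) = 2, b(1) = 1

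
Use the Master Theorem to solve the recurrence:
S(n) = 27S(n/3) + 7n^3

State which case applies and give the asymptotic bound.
Master Theorem template: S(n) = a·S(n/b) + f(n).
Here: a=27, b=3, f(n)=7n^3
Compute log_b(a) = log_3(27) = 3.
f(n) = 7n^3 = Θ(n^3). Case 2: S(n) = Θ(n^3 log n).

Case 2: S(n) = Θ(n^3 log n)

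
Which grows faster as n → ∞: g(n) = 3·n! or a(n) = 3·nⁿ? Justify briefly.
Comparing growth rates:
Growth-rate hierarchy: log n ≺ any polynomial ≺ any exponential cⁿ (c>1) ≺ n! ≺ nⁿ.
super-exponential nⁿ dominates factorial asymptotically.

a(n) grows faster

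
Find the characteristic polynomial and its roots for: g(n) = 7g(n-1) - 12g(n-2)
Substitute g(n) = rⁿ and divide through by rⁿ⁻²: r² - 7r + 12 = 0
Factor: (r - 3)(r - 4) = 0, so r = 3, 4.
General solution: g(n) = A·3ⁿ + B·4ⁿ

Characteristic: r² - 7r + 12 = 0, Roots: r = 3, 4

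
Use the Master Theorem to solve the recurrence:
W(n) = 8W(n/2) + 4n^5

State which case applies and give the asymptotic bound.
Master Theorem template: W(n) = a·W(n/b) + f(n).
Here: a=8, b=2, f(n)=4n^5
Compute log_b(a) = log_2(8) = 3.
f(n) = 4n^5 = Ω(n^(3+ε)) with ε = 2, and the regularity condition holds (a·f(n/b) = (a/b^5)·f(n) with a/b^5 = 2^-2 < 1). Case 3: W(n) = Θ(f(n)) = Θ(n^5).

Case 3: W(n) = Θ(n^5)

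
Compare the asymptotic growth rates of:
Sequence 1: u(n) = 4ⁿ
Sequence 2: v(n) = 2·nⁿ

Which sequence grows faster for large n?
Comparing growth rates:
Growth-rate hierarchy: log n ≺ any polynomial ≺ any exponential cⁿ (c>1) ≺ n! ≺ nⁿ.
super-exponential nⁿ dominates exponential base 4 asymptotically.

v(n) grows faster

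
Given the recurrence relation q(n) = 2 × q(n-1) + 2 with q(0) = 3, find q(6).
Computing step by step:
q(0) = 3
q(1) = 2 × 3 + 2 = 8
q(2) = 2 × 8 + 2 = 18
q(3) = 2 × 18 + 2 = 38
q(4) = 2 × 38 + 2 = 78
q(5) = 2 × 78 + 2 = 158
q(6) = 2 × 158 + 2 = 318

318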